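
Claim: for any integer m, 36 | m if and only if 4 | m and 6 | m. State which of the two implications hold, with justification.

(⇒) holds; (⇐) fails.

(⟸) This fails: take m = 12. Both 4 ∣ 12 and 6 ∣ 12, yet 12 is not a multiple of 36 (since 12 = 0·36 + 12), so 36 ∤ 12.

(⟹) If 36 ∣ m, write m = 36q. Since 36 = 9·4, m = 4·(9q), so 4 ∣ m; and since 36 = 6·6, m = 6·(6q), so 6 ∣ m.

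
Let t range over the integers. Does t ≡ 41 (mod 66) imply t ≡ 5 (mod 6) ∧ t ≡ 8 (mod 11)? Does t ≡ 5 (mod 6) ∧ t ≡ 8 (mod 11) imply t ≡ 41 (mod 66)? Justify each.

Equivalent; both directions hold.

(→) Suppose t ≡ 41 (mod 66); write t = 66j + 41. Since 6 ∣ 66, reducing mod 6 gives t ≡ 41 ≡ 5 (mod 6); since 11 ∣ 66, reducing mod 11 gives t ≡ 41 ≡ 8 (mod 11).

(←) Conversely, if t ≡ 5 (mod 6) and t ≡ 8 (mod 11), then by the Chinese remainder theorem t ≡ 41 (mod 66). This is exactly t ≡ 41 (mod 66).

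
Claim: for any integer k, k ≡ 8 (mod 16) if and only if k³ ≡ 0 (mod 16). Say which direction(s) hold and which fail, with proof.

(→) Suppose k ≡ 8 (mod 16). Write k = 16j + 8. Then (16j + 8)³ = 4096j³ + 6144j² + 3072j + 512 = 16(256j³ + 384j² + 192j + 32) + 0, so k³ ≡ 0 (mod 16).

(←) This fails: take k = 0. Then 0³ = 0 ≡ 0 (mod 16), yet 0 ≡ 0 (mod 16), not 8.

Only the forward implication holds.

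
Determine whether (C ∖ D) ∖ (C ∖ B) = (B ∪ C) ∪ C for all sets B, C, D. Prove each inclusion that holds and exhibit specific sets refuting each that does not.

(⊇) This inclusion fails. Take B = {1}, C = ∅, D = ∅; then 1 ∈ (B ∪ C) ∪ C but 1 ∉ (C ∖ D) ∖ (C ∖ B).

(⊆) Let x ∈ (C ∖ D) ∖ (C ∖ B). Then x ∈ B ∩ C and x ∉ D, from which x ∈ (B ∪ C) ∪ C.

The sets are not equal: only the forward inclusion holds.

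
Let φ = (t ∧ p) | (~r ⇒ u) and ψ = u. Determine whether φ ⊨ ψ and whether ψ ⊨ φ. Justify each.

The forward direction fails; the converse holds.

(←) Assume the antecedent. If u is true, (t ∧ p) | (~r ⇒ u) reduces to true regardless of the other variables. If u is false, the antecedent cannot hold. Either way (t ∧ p) | (~r ⇒ u) holds.

(→) This fails. Under u = F, p = T, t = T, r = F, the left side is true but the right side is false.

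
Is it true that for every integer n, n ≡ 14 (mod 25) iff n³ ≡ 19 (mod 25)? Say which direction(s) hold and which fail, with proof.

The biconditional holds.

(⟹) Suppose n ≡ 14 (mod 25). Write n = 25j + 14. Then (25j + 14)³ = 15625j³ + 26250j² + 14700j + 2744 = 25(625j³ + 1050j² + 588j + 109) + 19, so n³ ≡ 19 (mod 25).

(⟸) Conversely, suppose n³ ≡ 19 (mod 25). The only residue r in {0, …, 24} with r³ ≡ 19 (mod 25) is r = 14, so n ≡ 14 (mod 25).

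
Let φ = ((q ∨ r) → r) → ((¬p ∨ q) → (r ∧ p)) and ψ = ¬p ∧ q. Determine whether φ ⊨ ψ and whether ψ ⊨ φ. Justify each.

(⟹) This fails. Under p = T, r = F, q = F, the left side is true but the right side is false.

(⟸) This fails. Under p = F, r = T, q = T, the left side is false but the right side is true.

(⇒) fails and (⇐) fails.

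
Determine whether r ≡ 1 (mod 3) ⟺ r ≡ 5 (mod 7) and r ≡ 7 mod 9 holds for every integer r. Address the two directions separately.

Only the reverse direction holds.

(→) This fails: r = 1 gives 1 ≡ 1 (mod 3) but 1 ≡ 1 (mod 7), so the conjunction on the right does not hold.

(←) Conversely, if r ≡ 5 (mod 7) and r ≡ 7 (mod 9), then by the Chinese remainder theorem r ≡ 61 (mod 63). Since 61 ≡ 1 (mod 3) and 3 ∣ 63, we get r ≡ 1 (mod 3).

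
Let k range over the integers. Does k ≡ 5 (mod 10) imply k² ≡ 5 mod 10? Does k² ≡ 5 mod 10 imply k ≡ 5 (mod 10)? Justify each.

Both directions hold.

(→) Suppose k ≡ 5 (mod 10). Write k = 10j + 5. Then (10j + 5)² = 100j² + 100j + 25 = 10(10j² + 10j + 2) + 5, so k² ≡ 5 (mod 10).

(←) For the converse, argue contrapositively. If k ≢ 5 (mod 10), then k is congruent to one of 0, 1, 2, 3, 4, 6, 7, 8, 9 modulo 10, and these give k² ≡ 0, 1, 4, 9, 6, 6, 9, 4, 1 respectively — never 5.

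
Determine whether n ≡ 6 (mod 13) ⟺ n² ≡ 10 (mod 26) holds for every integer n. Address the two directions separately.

(⇒) fails and (⇐) fails.

(⇒) This fails: take n = 19. Then 19 ≡ 6 (mod 13), but 19² = 361 ≡ 23 (mod 26), not 10.

(⇐) This fails: take n = 20. Then 20² = 400 ≡ 10 (mod 26), yet 20 ≡ 7 (mod 13), not 6.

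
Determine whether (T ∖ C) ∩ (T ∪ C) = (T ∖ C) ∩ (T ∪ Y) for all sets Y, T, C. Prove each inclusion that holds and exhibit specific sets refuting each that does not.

Forward inclusion. Let x ∈ (T ∖ C) ∩ (T ∪ C). Then either x ∈ T and x ∉ Y, C; or x ∈ Y ∩ T and x ∉ C. In each case x ∈ (T ∖ C) ∩ (T ∪ Y), so (T ∖ C) ∩ (T ∪ C) ⊆ (T ∖ C) ∩ (T ∪ Y).

Reverse inclusion. Let x ∈ (T ∖ C) ∩ (T ∪ Y). Then either x ∈ T and x ∉ Y, C; or x ∈ Y ∩ T and x ∉ C. In each case x ∈ (T ∖ C) ∩ (T ∪ C), so (T ∖ C) ∩ (T ∪ Y) ⊆ (T ∖ C) ∩ (T ∪ C).

The two sets are equal.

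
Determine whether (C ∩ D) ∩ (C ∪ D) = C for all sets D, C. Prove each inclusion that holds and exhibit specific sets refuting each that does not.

Only the forward inclusion holds.

Forward inclusion. Let x ∈ (C ∩ D) ∩ (C ∪ D). Then x ∈ D ∩ C, from which x ∈ C.

Reverse inclusion. This inclusion fails. Take D = ∅, C = {1}; then 1 ∈ C but 1 ∉ (C ∩ D) ∩ (C ∪ D).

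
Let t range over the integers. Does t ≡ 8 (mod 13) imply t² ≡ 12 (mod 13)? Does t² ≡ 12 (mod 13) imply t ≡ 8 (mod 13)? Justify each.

(⇒) Suppose t ≡ 8 (mod 13). Write t = 13j + 8. Then (13j + 8)² = 169j² + 208j + 64 = 13(13j² + 16j + 4) + 12, so t² ≡ 12 (mod 13).

(⇐) This fails: take t = 5. Then 5² = 25 ≡ 12 (mod 13), yet 5 ≡ 5 (mod 13), not 8.

Only the forward direction holds.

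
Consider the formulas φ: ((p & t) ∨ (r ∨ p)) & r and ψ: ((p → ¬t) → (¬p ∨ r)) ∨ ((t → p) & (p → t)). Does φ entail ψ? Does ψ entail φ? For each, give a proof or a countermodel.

[⇒] Assume the antecedent. If r is true, the consequent reduces to true regardless of the other variables. If r is false, the antecedent cannot hold. Either way the consequent holds.

[⇐] This fails. Under r = F, t = F, p = F, the left side is false but the right side is true.

Only the forward implication holds.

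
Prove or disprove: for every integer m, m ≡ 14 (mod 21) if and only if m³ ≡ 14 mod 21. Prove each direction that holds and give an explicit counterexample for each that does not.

(←) Suppose m³ ≡ 14 (mod 21). The only residue r in {0, …, 20} with r³ ≡ 14 (mod 21) is r = 14, so m ≡ 14 (mod 21).

(→) Suppose m ≡ 14 (mod 21). Write m = 21j + 14. Then (21j + 14)³ = 9261j³ + 18522j² + 12348j + 2744 = 21(441j³ + 882j² + 588j + 130) + 14, so m³ ≡ 14 (mod 21).

Equivalent; both directions hold.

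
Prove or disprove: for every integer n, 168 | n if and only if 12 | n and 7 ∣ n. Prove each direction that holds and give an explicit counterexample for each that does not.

The forward direction holds; the converse fails.

(⇐) This fails: take n = 84. Both 12 ∣ 84 and 7 ∣ 84, yet 84 is not a multiple of 168 (since 84 = 0·168 + 84), so 168 ∤ 84.

(⇒) If 168 ∣ n, write n = 168q. Since 168 = 14·12, n = 12·(14q), so 12 ∣ n; and since 168 = 24·7, n = 7·(24q), so 7 ∣ n.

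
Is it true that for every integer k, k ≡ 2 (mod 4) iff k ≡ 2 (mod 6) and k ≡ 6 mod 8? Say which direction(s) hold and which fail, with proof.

Only the reverse direction holds.

(⇒) This fails: k = 2 gives 2 ≡ 2 (mod 4) but 2 ≡ 2 (mod 8), so the conjunction on the right does not hold.

(⇐) Conversely, if k ≡ 2 (mod 6) and k ≡ 6 (mod 8), then by the Chinese remainder theorem k ≡ 14 (mod 24). Since 14 ≡ 2 (mod 4) and 4 ∣ 24, we get k ≡ 2 (mod 4).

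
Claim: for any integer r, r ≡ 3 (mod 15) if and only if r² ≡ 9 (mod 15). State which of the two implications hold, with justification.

Only the forward implication holds.

(→) Suppose r ≡ 3 (mod 15). Write r = 15j + 3. Then (15j + 3)² = 225j² + 90j + 9 = 15(15j² + 6j) + 9, so r² ≡ 9 (mod 15).

(←) This fails: take r = 12. Then 12² = 144 ≡ 9 (mod 15), yet 12 ≡ 12 (mod 15), not 3.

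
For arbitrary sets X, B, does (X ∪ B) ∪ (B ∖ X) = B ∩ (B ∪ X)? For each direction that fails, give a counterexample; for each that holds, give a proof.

Only the reverse inclusion holds.

Forward inclusion. This inclusion fails. Take X = {1}, B = ∅; then 1 ∈ (X ∪ B) ∪ (B ∖ X) but 1 ∉ B ∩ (B ∪ X).

Reverse inclusion. Let x ∈ B ∩ (B ∪ X). Then either x ∈ B and x ∉ X; or x ∈ X ∩ B. In each case x ∈ (X ∪ B) ∪ (B ∖ X), so B ∩ (B ∪ X) ⊆ (X ∪ B) ∪ (B ∖ X).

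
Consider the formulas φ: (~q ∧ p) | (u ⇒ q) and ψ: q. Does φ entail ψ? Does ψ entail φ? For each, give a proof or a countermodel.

(⟸) Assume the antecedent. If u is true, the antecedent forces (u = T, q = T, p = F) or (u = T, q = T, p = T), and (~q ∧ p) | (u ⇒ q) holds there. If u is false, (~q ∧ p) | (u ⇒ q) reduces to true regardless of the other variables. Either way (~q ∧ p) | (u ⇒ q) holds.

(⟹) This fails. Under u = F, q = F, p = F, the left side is true but the right side is false.

The forward direction fails; the converse holds.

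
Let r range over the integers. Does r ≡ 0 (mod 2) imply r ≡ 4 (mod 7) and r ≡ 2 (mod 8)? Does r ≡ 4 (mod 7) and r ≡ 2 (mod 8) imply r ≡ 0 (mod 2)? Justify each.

(→) This fails: r = 0 gives 0 ≡ 0 (mod 2) but 0 ≡ 0 (mod 7), so the conjunction on the right does not hold.

(←) Conversely, if r ≡ 4 (mod 7) and r ≡ 2 (mod 8), then by the Chinese remainder theorem r ≡ 18 (mod 56). Since 18 ≡ 0 (mod 2) and 2 ∣ 56, we get r ≡ 0 (mod 2).

Only the converse holds.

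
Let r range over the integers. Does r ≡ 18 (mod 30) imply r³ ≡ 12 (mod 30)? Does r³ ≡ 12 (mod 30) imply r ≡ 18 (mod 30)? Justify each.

(⟹) Suppose r ≡ 18 (mod 30). Write r = 30j + 18. Then (30j + 18)³ = 27000j³ + 48600j² + 29160j + 5832 = 30(900j³ + 1620j² + 972j + 194) + 12, so r³ ≡ 12 (mod 30).

(⟸) Conversely, suppose r³ ≡ 12 (mod 30). The only residue r in {0, …, 29} with r³ ≡ 12 (mod 30) is r = 18, so r ≡ 18 (mod 30).

The biconditional holds.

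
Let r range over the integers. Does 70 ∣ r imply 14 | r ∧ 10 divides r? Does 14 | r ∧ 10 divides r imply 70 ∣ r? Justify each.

The biconditional holds.

(⟹) If 70 ∣ r, write r = 70q. Since 70 = 5·14, r = 14·(5q), so 14 ∣ r; and since 70 = 7·10, r = 10·(7q), so 10 ∣ r.

(⟸) Suppose 14 ∣ r and 10 ∣ r. Any common multiple of 14 and 10 is a multiple of their lcm; here lcm(14, 10) = 14·10/gcd(14, 10) = 140/2 = 70, so 70 ∣ r.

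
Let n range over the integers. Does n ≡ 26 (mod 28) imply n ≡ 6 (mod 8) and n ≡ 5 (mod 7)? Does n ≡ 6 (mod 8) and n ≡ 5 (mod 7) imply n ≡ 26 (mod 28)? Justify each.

Only the reverse direction holds.

Converse. If n ≡ 6 (mod 8) and n ≡ 5 (mod 7), then by the Chinese remainder theorem n ≡ 54 (mod 56). Since 54 ≡ 26 (mod 28) and 28 ∣ 56, we get n ≡ 26 (mod 28).

Forward direction. This fails: n = 26 gives 26 ≡ 26 (mod 28) but 26 ≡ 2 (mod 8), so the conjunction on the right does not hold.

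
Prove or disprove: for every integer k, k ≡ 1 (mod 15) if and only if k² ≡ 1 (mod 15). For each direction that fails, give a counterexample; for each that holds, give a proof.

(⇒) holds; (⇐) fails.

[⇒] Suppose k ≡ 1 (mod 15). Write k = 15j + 1. Then (15j + 1)² = 225j² + 30j + 1 = 15(15j² + 2j) + 1, so k² ≡ 1 (mod 15).

[⇐] This fails: take k = 4. Then 4² = 16 ≡ 1 (mod 15), yet 4 ≡ 4 (mod 15), not 1.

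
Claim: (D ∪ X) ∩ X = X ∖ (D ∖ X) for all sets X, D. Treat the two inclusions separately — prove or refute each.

Forward inclusion. Let x ∈ (D ∪ X) ∩ X. Then either x ∈ X and x ∉ D; or x ∈ X ∩ D. In each case x ∈ X ∖ (D ∖ X), so (D ∪ X) ∩ X ⊆ X ∖ (D ∖ X).

Reverse inclusion. Let x ∈ X ∖ (D ∖ X). Then either x ∈ X and x ∉ D; or x ∈ X ∩ D. In each case x ∈ (D ∪ X) ∩ X, so X ∖ (D ∖ X) ⊆ (D ∪ X) ∩ X.

Both inclusions hold; the sets are equal.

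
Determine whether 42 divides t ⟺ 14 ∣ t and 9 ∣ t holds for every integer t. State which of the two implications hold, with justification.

[⇒] This fails: take t = 42. Certainly 42 ∣ 42, but 9 ∤ 42.

[⇐] Suppose 14 ∣ t and 9 ∣ t. Any common multiple of 14 and 9 is a multiple of their lcm; here gcd(14, 9) = 1, so lcm(14, 9) = 14·9 = 126, so 126 ∣ t. Since 42 ∣ 126, it follows that 42 ∣ t.

Only the converse holds.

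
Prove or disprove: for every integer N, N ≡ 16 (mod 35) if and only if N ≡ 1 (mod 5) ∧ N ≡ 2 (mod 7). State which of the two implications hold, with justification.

Both directions hold.

(⟹) Suppose N ≡ 16 (mod 35); write N = 35j + 16. Since 5 ∣ 35, reducing mod 5 gives N ≡ 16 ≡ 1 (mod 5); since 7 ∣ 35, reducing mod 7 gives N ≡ 16 ≡ 2 (mod 7).

(⟸) Conversely, if N ≡ 1 (mod 5) and N ≡ 2 (mod 7), then by the Chinese remainder theorem N ≡ 16 (mod 35). This is exactly N ≡ 16 (mod 35).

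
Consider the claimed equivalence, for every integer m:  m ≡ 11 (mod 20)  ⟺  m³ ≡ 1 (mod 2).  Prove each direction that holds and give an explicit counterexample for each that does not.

Not equivalent: only (⇒) holds.

[⇒] Suppose m ≡ 11 (mod 20). Then m³ ≡ 11³ = 1331 (mod 20), and since 2 ∣ 20, also m³ ≡ 1 (mod 2).

[⇐] This fails: take m = 1. Then 1³ = 1 ≡ 1 (mod 2), yet 1 ≡ 1 (mod 20), not 11.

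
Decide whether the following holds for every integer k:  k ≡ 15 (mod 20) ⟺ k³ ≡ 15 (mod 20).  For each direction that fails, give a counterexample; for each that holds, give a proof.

Both directions hold.

(⇐) Suppose k³ ≡ 15 (mod 20). The only residue r in {0, …, 19} with r³ ≡ 15 (mod 20) is r = 15, so k ≡ 15 (mod 20).

(⇒) Suppose k ≡ 15 (mod 20). Write k = 20j + 15. Then (20j + 15)³ = 8000j³ + 18000j² + 13500j + 3375 = 20(400j³ + 900j² + 675j + 168) + 15, so k³ ≡ 15 (mod 20).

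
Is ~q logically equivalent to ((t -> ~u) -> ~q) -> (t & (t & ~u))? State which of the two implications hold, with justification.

Neither implication holds.

(⟹) This fails. Under u = F, q = F, t = F, the left side is true but the right side is false.

(⟸) This fails. Under u = F, q = T, t = F, the left side is false but the right side is true.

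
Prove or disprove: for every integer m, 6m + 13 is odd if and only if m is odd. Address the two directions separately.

(←) Suppose m is odd. Since 6 is even, 6m is even for every m, so 6m + 13 has the same parity as 13, which is odd. Hence 6m + 13 is odd.

(→) This fails: take m = 2. Then 6m + 13 = 25, which is odd, yet m = 2 is even, not odd.

The forward direction fails; the converse holds.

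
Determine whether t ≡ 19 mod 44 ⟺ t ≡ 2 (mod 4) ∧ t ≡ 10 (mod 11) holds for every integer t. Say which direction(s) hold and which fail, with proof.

Neither implication holds.

(⇒) This fails: t = 19 gives 19 ≡ 19 (mod 44) but 19 ≡ 3 (mod 4), so the conjunction on the right does not hold.

(⇐) This fails: t = 10 satisfies both congruences on the right (10 ≡ 2 mod 4 and 10 ≡ 10 mod 11) yet 10 ≡ 10 (mod 44), not 19.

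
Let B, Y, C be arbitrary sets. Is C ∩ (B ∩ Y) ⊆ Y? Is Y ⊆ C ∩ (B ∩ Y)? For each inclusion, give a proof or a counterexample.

The sets are not equal: only the forward inclusion holds.

(⊆) Let x ∈ C ∩ (B ∩ Y). Then x ∈ B ∩ Y ∩ C, from which x ∈ Y.

(⊇) This inclusion fails. Take B = ∅, Y = {1}, C = ∅; then 1 ∈ Y but 1 ∉ C ∩ (B ∩ Y).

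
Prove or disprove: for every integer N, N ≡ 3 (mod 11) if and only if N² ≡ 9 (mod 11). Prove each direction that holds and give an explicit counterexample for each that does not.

(⇒) holds; (⇐) fails.

(→) Suppose N ≡ 3 (mod 11). Write N = 11j + 3. Then (11j + 3)² = 121j² + 66j + 9 = 11(11j² + 6j) + 9, so N² ≡ 9 (mod 11).

(←) This fails: take N = 8. Then 8² = 64 ≡ 9 (mod 11), yet 8 ≡ 8 (mod 11), not 3.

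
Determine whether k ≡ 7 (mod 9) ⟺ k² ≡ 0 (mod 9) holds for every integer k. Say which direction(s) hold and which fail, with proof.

Forward direction. This fails: take k = 7. Then 7 ≡ 7 (mod 9), but 7² = 49 ≡ 4 (mod 9), not 0.

Converse. This fails: take k = 0. Then 0² = 0 ≡ 0 (mod 9), yet 0 ≡ 0 (mod 9), not 7.

(⇒) fails and (⇐) fails.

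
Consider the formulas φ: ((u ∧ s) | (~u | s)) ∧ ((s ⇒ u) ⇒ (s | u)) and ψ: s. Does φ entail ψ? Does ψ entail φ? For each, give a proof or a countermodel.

Forward direction. Assume the antecedent. If s is true, s reduces to true regardless of the other variables. If s is false, the antecedent cannot hold. Either way s holds.

Converse. Assume the antecedent. If s is true, the consequent reduces to true regardless of the other variables. If s is false, the antecedent cannot hold. Either way the consequent holds.

Both directions hold; the statement is true.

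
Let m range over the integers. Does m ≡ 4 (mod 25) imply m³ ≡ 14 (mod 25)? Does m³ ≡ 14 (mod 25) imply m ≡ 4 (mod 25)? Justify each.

(⟹) Suppose m ≡ 4 (mod 25). Write m = 25j + 4. Then (25j + 4)³ = 15625j³ + 7500j² + 1200j + 64 = 25(625j³ + 300j² + 48j + 2) + 14, so m³ ≡ 14 (mod 25).

(⟸) Conversely, suppose m³ ≡ 14 (mod 25). The only residue r in {0, …, 24} with r³ ≡ 14 (mod 25) is r = 4, so m ≡ 4 (mod 25).

The biconditional holds.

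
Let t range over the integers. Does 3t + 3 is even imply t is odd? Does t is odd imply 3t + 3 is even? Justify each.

Equivalent; both directions hold.

Forward direction. Suppose 3t + 3 is even. Since 3 is odd, 3t and t have the same parity, so 3t + 3 ≡ t + 3 (mod 2). As 3 is odd, 3t + 3 is even exactly when t is odd. Thus t is odd.

Converse. Suppose t is odd; write t = 2j + 1. Then 3t + 3 = 3·(2j + 1) + 3 = 2·3j + 6, which is even.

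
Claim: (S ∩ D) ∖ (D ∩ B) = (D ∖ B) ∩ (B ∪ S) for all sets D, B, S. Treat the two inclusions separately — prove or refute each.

(⟹) Let x ∈ (S ∩ D) ∖ (D ∩ B). Then x ∈ D ∩ S and x ∉ B, from which x ∈ (D ∖ B) ∩ (B ∪ S).

(⟸) Let x ∈ (D ∖ B) ∩ (B ∪ S). Then x ∈ D ∩ S and x ∉ B, from which x ∈ (S ∩ D) ∖ (D ∩ B).

The two sets are equal.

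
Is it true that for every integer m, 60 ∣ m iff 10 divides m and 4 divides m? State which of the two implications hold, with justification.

(⇒) If 60 ∣ m, write m = 60q. Since 60 = 6·10, m = 10·(6q), so 10 ∣ m; and since 60 = 15·4, m = 4·(15q), so 4 ∣ m.

(⇐) This fails: take m = 20. Both 10 ∣ 20 and 4 ∣ 20, yet 20 is not a multiple of 60 (since 20 = 0·60 + 20), so 60 ∤ 20.

(⇒) holds; (⇐) fails.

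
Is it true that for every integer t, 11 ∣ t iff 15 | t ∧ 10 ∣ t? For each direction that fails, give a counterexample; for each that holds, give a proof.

Neither implication holds.

(→) This fails: take t = 11. Certainly 11 ∣ 11, but 15 ∤ 11.

(←) This fails: take t = 30. Both 15 ∣ 30 and 10 ∣ 30, yet 30 is not a multiple of 11 (since 30 = 2·11 + 8), so 11 ∤ 30.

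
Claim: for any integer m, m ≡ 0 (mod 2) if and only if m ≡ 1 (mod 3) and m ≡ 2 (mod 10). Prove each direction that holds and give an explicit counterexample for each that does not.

Forward direction. This fails: m = 0 gives 0 ≡ 0 (mod 2) but 0 ≡ 0 (mod 3), so the conjunction on the right does not hold.

Converse. If m ≡ 1 (mod 3) and m ≡ 2 (mod 10), then by the Chinese remainder theorem m ≡ 22 (mod 30). Since 22 ≡ 0 (mod 2) and 2 ∣ 30, we get m ≡ 0 (mod 2).

Only the reverse direction holds.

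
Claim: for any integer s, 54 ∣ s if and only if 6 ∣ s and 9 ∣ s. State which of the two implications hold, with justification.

(⇐) This fails: take s = 18. Both 6 ∣ 18 and 9 ∣ 18, yet 18 is not a multiple of 54 (since 18 = 0·54 + 18), so 54 ∤ 18.

(⇒) If 54 ∣ s, write s = 54q. Since 54 = 9·6, s = 6·(9q), so 6 ∣ s; and since 54 = 6·9, s = 9·(6q), so 9 ∣ s.

The forward direction holds; the converse fails.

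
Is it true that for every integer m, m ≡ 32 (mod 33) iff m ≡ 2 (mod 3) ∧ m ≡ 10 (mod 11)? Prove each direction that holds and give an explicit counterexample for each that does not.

Converse. If m ≡ 2 (mod 3) and m ≡ 10 (mod 11), then by the Chinese remainder theorem m ≡ 32 (mod 33). This is exactly m ≡ 32 (mod 33).

Forward direction. Suppose m ≡ 32 (mod 33); write m = 33j + 32. Since 3 ∣ 33, reducing mod 3 gives m ≡ 32 ≡ 2 (mod 3); since 11 ∣ 33, reducing mod 11 gives m ≡ 32 ≡ 10 (mod 11).

The biconditional holds.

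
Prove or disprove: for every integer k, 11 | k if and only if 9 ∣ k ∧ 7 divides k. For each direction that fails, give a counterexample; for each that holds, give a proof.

Forward direction. This fails: take k = 11. Certainly 11 ∣ 11, but 9 ∤ 11.

Converse. This fails: take k = 63. Both 9 ∣ 63 and 7 ∣ 63, yet 63 is not a multiple of 11 (since 63 = 5·11 + 8), so 11 ∤ 63.

Neither implication holds.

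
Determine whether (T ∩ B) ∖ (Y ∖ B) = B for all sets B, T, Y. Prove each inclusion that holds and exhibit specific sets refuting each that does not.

Forward inclusion. Let x ∈ (T ∩ B) ∖ (Y ∖ B). Then either x ∈ B ∩ T and x ∉ Y; or x ∈ B ∩ T ∩ Y. In each case x ∈ B, so (T ∩ B) ∖ (Y ∖ B) ⊆ B.

Reverse inclusion. This inclusion fails. Take B = {1}, T = ∅, Y = ∅; then 1 ∈ B but 1 ∉ (T ∩ B) ∖ (Y ∖ B).

The sets are not equal: only the forward inclusion holds.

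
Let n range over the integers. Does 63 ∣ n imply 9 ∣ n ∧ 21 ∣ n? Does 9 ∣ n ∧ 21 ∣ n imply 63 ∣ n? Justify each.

(⟸) Suppose 9 ∣ n and 21 ∣ n. Any common multiple of 9 and 21 is a multiple of their lcm; here lcm(9, 21) = 9·21/gcd(9, 21) = 189/3 = 63, so 63 ∣ n.

(⟹) If 63 ∣ n, write n = 63q. Since 63 = 7·9, n = 9·(7q), so 9 ∣ n; and since 63 = 3·21, n = 21·(3q), so 21 ∣ n.

Both directions hold.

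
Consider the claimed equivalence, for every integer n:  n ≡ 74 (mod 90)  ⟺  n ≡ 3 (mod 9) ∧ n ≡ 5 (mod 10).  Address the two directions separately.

(→) This fails: n = 74 gives 74 ≡ 74 (mod 90) but 74 ≡ 2 (mod 9), so the conjunction on the right does not hold.

(←) This fails: n = 75 satisfies both congruences on the right (75 ≡ 3 mod 9 and 75 ≡ 5 mod 10) yet 75 ≡ 75 (mod 90), not 74.

Both directions fail.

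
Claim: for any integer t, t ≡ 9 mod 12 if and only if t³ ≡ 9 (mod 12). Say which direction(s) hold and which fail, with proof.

(⟹) Suppose t ≡ 9 mod 12. Write t = 12j + 9. Then (12j + 9)³ = 1728j³ + 3888j² + 2916j + 729 = 12(144j³ + 324j² + 243j + 60) + 9, so t³ ≡ 9 (mod 12).

(⟸) For the converse, argue contrapositively. If t ≢ 9 (mod 12), then t is congruent to one of 0, 1, 2, 3, 4, 5, 6, 7, 8, 10, 11 modulo 12, and these give t³ ≡ 0, 1, 8, 3, 4, 5, 0, 7, 8, 4, 11 respectively — never 9.

Both directions hold.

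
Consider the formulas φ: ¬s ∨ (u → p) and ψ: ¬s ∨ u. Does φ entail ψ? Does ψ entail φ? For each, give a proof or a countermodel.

(⇒) fails and (⇐) fails.

(⟹) This fails. Under s = T, u = F, p = F, the left side is true but the right side is false.

(⟸) This fails. Under s = T, u = T, p = F, the left side is false but the right side is true.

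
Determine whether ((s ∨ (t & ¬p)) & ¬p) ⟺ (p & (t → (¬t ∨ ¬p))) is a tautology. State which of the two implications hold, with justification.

[⇒] This fails. Under t = T, p = F, s = F, the left side is true but the right side is false.

[⇐] This fails. Under t = F, p = T, s = F, the left side is false but the right side is true.

Neither direction holds.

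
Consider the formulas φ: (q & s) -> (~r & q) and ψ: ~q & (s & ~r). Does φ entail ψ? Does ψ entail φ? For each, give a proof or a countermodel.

Forward direction. This fails. Under q = F, s = F, r = F, the left side is true but the right side is false.

Converse. Assume the antecedent. If q is true, the antecedent cannot hold. If q is false, (q & s) -> (~r & q) reduces to true regardless of the other variables. Either way (q & s) -> (~r & q) holds.

The forward direction fails; the converse holds.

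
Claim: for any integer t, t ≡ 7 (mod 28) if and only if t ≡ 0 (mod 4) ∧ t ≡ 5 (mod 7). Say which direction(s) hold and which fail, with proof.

Both directions fail.

(⟹) This fails: t = 7 gives 7 ≡ 7 (mod 28) but 7 ≡ 3 (mod 4), so the conjunction on the right does not hold.

(⟸) This fails: t = 12 satisfies both congruences on the right (12 ≡ 0 mod 4 and 12 ≡ 5 mod 7) yet 12 ≡ 12 (mod 28), not 7.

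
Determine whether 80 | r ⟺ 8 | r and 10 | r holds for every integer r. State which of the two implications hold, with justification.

[⇒] If 80 ∣ r, write r = 80q. Since 80 = 10·8, r = 8·(10q), so 8 ∣ r; and since 80 = 8·10, r = 10·(8q), so 10 ∣ r.

[⇐] This fails: take r = 40. Both 8 ∣ 40 and 10 ∣ 40, yet 40 is not a multiple of 80 (since 40 = 0·80 + 40), so 80 ∤ 40.

Not equivalent: only (⇒) holds.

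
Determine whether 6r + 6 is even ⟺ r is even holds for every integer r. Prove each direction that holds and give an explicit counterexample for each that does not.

(⇒) fails; (⇐) holds.

Forward direction. This fails: take r = 5. Then 6r + 6 = 36, which is even, yet r = 5 is odd, not even.

Converse. Suppose r is even. Since 6 is even, 6r is even for every r, so 6r + 6 has the same parity as 6, which is even. Hence 6r + 6 is even.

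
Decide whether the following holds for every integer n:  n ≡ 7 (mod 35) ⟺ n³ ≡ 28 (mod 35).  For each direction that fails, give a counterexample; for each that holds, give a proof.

(⟹) Suppose n ≡ 7 (mod 35). Write n = 35j + 7. Then (35j + 7)³ = 42875j³ + 25725j² + 5145j + 343 = 35(1225j³ + 735j² + 147j + 9) + 28, so n³ ≡ 28 (mod 35).

(⟸) Conversely, suppose n³ ≡ 28 (mod 35). The only residue r in {0, …, 34} with r³ ≡ 28 (mod 35) is r = 7, so n ≡ 7 (mod 35).

The biconditional holds.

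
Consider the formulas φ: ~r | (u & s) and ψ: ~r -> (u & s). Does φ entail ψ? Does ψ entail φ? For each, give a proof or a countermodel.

Neither direction holds.

(⟹) This fails. Under r = F, s = F, u = F, the left side is true but the right side is false.

(⟸) This fails. Under r = T, s = F, u = F, the left side is false but the right side is true.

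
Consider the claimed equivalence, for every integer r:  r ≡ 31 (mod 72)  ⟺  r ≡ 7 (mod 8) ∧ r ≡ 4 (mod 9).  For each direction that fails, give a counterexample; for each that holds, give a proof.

Both directions hold; the statement is true.

(→) Suppose r ≡ 31 (mod 72); write r = 72j + 31. Since 8 ∣ 72, reducing mod 8 gives r ≡ 31 ≡ 7 (mod 8); since 9 ∣ 72, reducing mod 9 gives r ≡ 31 ≡ 4 (mod 9).

(←) Conversely, if r ≡ 7 (mod 8) and r ≡ 4 (mod 9), then by the Chinese remainder theorem r ≡ 31 (mod 72). This is exactly r ≡ 31 (mod 72).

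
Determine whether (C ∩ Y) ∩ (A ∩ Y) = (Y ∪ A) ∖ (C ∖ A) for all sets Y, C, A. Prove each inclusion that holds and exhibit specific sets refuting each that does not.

(⊆) Let x ∈ (C ∩ Y) ∩ (A ∩ Y). Then x ∈ Y ∩ C ∩ A, from which x ∈ (Y ∪ A) ∖ (C ∖ A).

(⊇) This inclusion fails. Take Y = {1}, C = ∅, A = ∅; then 1 ∈ (Y ∪ A) ∖ (C ∖ A) but 1 ∉ (C ∩ Y) ∩ (A ∩ Y).

The sets are not equal: only the forward inclusion holds.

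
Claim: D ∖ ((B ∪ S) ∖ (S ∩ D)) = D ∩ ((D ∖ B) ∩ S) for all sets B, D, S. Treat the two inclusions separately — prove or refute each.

Forward inclusion. This inclusion fails. Take B = ∅, D = {1}, S = ∅; then 1 ∈ D ∖ ((B ∪ S) ∖ (S ∩ D)) but 1 ∉ D ∩ ((D ∖ B) ∩ S).

Reverse inclusion. Let x ∈ D ∩ ((D ∖ B) ∩ S). Then x ∈ D ∩ S and x ∉ B, from which x ∈ D ∖ ((B ∪ S) ∖ (S ∩ D)).

(⊆) fails; (⊇) holds.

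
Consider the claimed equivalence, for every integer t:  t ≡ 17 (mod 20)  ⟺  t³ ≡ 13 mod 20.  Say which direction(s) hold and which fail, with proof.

Both directions hold; the statement is true.

Forward direction. Suppose t ≡ 17 (mod 20). Write t = 20j + 17. Then (20j + 17)³ = 8000j³ + 20400j² + 17340j + 4913 = 20(400j³ + 1020j² + 867j + 245) + 13, so t³ ≡ 13 (mod 20).

Converse. Suppose t³ ≡ 13 (mod 20). The only residue r in {0, …, 19} with r³ ≡ 13 (mod 20) is r = 17, so t ≡ 17 (mod 20).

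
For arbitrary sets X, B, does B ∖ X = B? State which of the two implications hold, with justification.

The sets are not equal: only the forward inclusion holds.

(⊆) Let x ∈ B ∖ X. Then x ∈ B and x ∉ X, from which x ∈ B.

(⊇) This inclusion fails. Take X = {1}, B = {1}; then 1 ∈ B but 1 ∉ B ∖ X.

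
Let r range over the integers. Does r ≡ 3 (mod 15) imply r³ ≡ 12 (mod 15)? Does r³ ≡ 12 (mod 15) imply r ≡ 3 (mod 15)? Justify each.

Both implications hold.

(→) Suppose r ≡ 3 (mod 15). Write r = 15j + 3. Then (15j + 3)³ = 3375j³ + 2025j² + 405j + 27 = 15(225j³ + 135j² + 27j + 1) + 12, so r³ ≡ 12 (mod 15).

(←) Conversely, suppose r³ ≡ 12 (mod 15). The only residue r in {0, …, 14} with r³ ≡ 12 (mod 15) is r = 3, so r ≡ 3 (mod 15).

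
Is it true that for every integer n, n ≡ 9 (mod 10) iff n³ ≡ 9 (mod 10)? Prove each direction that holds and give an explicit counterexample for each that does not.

(⇒) Suppose n ≡ 9 (mod 10). Write n = 10j + 9. Then (10j + 9)³ = 1000j³ + 2700j² + 2430j + 729 = 10(100j³ + 270j² + 243j + 72) + 9, so n³ ≡ 9 (mod 10).

(⇐) Conversely, suppose n³ ≡ 9 (mod 10). The only residue r in {0, …, 9} with r³ ≡ 9 (mod 10) is r = 9, so n ≡ 9 (mod 10).

Equivalent; both directions hold.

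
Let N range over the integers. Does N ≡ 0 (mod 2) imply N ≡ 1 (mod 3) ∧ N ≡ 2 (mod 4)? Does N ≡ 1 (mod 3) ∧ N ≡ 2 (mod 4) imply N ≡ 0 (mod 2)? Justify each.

Not equivalent: only (⇐) holds.

(→) This fails: N = 0 gives 0 ≡ 0 (mod 2) but 0 ≡ 0 (mod 3), so the conjunction on the right does not hold.

(←) Conversely, if N ≡ 1 (mod 3) and N ≡ 2 (mod 4), then by the Chinese remainder theorem N ≡ 10 (mod 12). Since 10 ≡ 0 (mod 2) and 2 ∣ 12, we get N ≡ 0 (mod 2).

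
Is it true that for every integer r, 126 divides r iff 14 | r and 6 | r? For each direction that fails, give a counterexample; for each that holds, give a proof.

(⇒) If 126 ∣ r, write r = 126q. Since 126 = 9·14, r = 14·(9q), so 14 ∣ r; and since 126 = 21·6, r = 6·(21q), so 6 ∣ r.

(⇐) This fails: take r = 42. Both 14 ∣ 42 and 6 ∣ 42, yet 42 is not a multiple of 126 (since 42 = 0·126 + 42), so 126 ∤ 42.

(⇒) holds; (⇐) fails.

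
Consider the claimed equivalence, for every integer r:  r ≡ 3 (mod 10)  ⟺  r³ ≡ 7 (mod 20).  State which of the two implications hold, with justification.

(→) This fails: take r = 13. Then 13 ≡ 3 (mod 10), but 13³ = 2197 ≡ 17 (mod 20), not 7.

(←) Conversely, the residues r modulo 20 with r³ ≡ 7 (mod 20) are exactly {3}, and each is ≡ 3 (mod 10).

Only the reverse direction holds.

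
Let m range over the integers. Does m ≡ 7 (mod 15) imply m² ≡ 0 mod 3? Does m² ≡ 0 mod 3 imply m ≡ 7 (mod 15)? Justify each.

Forward direction. This fails: take m = 7. Then 7 ≡ 7 (mod 15), but 7² = 49 ≡ 1 (mod 3), not 0.

Converse. This fails: take m = 0. Then 0² = 0 ≡ 0 (mod 3), yet 0 ≡ 0 (mod 15), not 7.

(⇒) fails and (⇐) fails.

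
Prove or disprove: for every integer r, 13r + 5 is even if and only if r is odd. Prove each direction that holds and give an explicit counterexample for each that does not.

[⇒] Suppose 13r + 5 is even. Since 13 is odd, 13r and r have the same parity, so 13r + 5 ≡ r + 5 (mod 2). As 5 is odd, 13r + 5 is even exactly when r is odd. Thus r is odd.

[⇐] Conversely, suppose r is odd; write r = 2j + 1. Then 13r + 5 = 13·(2j + 1) + 5 = 2·13j + 18, which is even.

Both directions hold; the statement is true.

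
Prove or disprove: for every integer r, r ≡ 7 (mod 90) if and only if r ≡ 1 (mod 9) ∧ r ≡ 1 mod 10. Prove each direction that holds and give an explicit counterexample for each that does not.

Both directions fail.

[⇒] This fails: r = 7 gives 7 ≡ 7 (mod 90) but 7 ≡ 7 (mod 9), so the conjunction on the right does not hold.

[⇐] This fails: r = 1 satisfies both congruences on the right (1 ≡ 1 mod 9 and 1 ≡ 1 mod 10) yet 1 ≡ 1 (mod 90), not 7.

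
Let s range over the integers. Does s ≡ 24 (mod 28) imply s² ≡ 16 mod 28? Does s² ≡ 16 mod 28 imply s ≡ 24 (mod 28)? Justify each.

Not equivalent: only (⇒) holds.

(⟸) This fails: take s = 4. Then 4² = 16 ≡ 16 (mod 28), yet 4 ≡ 4 (mod 28), not 24.

(⟹) Suppose s ≡ 24 (mod 28). Write s = 28j + 24. Then (28j + 24)² = 784j² + 1344j + 576 = 28(28j² + 48j + 20) + 16, so s² ≡ 16 (mod 28).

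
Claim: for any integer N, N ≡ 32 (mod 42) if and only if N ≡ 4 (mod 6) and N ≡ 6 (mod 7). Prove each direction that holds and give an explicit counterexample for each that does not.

Neither direction holds.

[⇒] This fails: N = 32 gives 32 ≡ 32 (mod 42) but 32 ≡ 2 (mod 6), so the conjunction on the right does not hold.

[⇐] This fails: N = 34 satisfies both congruences on the right (34 ≡ 4 mod 6 and 34 ≡ 6 mod 7) yet 34 ≡ 34 (mod 42), not 32.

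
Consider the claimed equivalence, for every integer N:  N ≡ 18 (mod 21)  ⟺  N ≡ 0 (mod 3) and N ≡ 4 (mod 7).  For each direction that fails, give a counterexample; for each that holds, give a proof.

Forward direction. Suppose N ≡ 18 (mod 21); write N = 21j + 18. Since 3 ∣ 21, reducing mod 3 gives N ≡ 18 ≡ 0 (mod 3); since 7 ∣ 21, reducing mod 7 gives N ≡ 18 ≡ 4 (mod 7).

Converse. If N ≡ 0 (mod 3) and N ≡ 4 (mod 7), then by the Chinese remainder theorem N ≡ 18 (mod 21). This is exactly N ≡ 18 (mod 21).

Equivalent; both directions hold.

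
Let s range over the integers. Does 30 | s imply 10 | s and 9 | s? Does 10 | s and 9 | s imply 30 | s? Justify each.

(⇒) fails; (⇐) holds.

(⟹) This fails: take s = 30. Certainly 30 ∣ 30, but 9 ∤ 30.

(⟸) Suppose 10 ∣ s and 9 ∣ s. Any common multiple of 10 and 9 is a multiple of their lcm; here gcd(10, 9) = 1, so lcm(10, 9) = 10·9 = 90, so 90 ∣ s. Since 30 ∣ 90, it follows that 30 ∣ s.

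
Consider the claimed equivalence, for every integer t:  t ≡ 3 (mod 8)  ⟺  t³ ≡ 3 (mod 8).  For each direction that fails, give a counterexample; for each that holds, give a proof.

Both directions hold.

Forward direction. Suppose t ≡ 3 (mod 8). Write t = 8j + 3. Then (8j + 3)³ = 512j³ + 576j² + 216j + 27 = 8(64j³ + 72j² + 27j + 3) + 3, so t³ ≡ 3 (mod 8).

Converse. Suppose t³ ≡ 3 (mod 8). The only residue r in {0, …, 7} with r³ ≡ 3 (mod 8) is r = 3, so t ≡ 3 (mod 8).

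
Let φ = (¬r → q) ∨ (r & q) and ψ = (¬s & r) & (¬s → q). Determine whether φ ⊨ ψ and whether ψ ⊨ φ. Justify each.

The forward direction fails; the converse holds.

(⟹) This fails. Under s = F, r = T, q = F, the left side is true but the right side is false.

(⟸) Assume the antecedent. If s is true, the antecedent cannot hold. If s is false, the antecedent forces (s = F, r = T, q = T), and (¬r → q) ∨ (r & q) holds there. Either way (¬r → q) ∨ (r & q) holds.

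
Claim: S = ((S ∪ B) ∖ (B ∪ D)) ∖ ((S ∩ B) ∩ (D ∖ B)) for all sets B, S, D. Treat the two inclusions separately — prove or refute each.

(⟸) Let x ∈ ((S ∪ B) ∖ (B ∪ D)) ∖ ((S ∩ B) ∩ (D ∖ B)). Then x ∈ S and x ∉ B, D, from which x ∈ S.

(⟹) This inclusion fails. Take B = {1}, S = {1}, D = ∅; then 1 ∈ S but 1 ∉ ((S ∪ B) ∖ (B ∪ D)) ∖ ((S ∩ B) ∩ (D ∖ B)).

The sets are not equal: only the reverse inclusion holds.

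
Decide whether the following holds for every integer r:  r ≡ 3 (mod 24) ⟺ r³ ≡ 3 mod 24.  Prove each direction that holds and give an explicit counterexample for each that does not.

Equivalent; both directions hold.

(⟹) Suppose r ≡ 3 (mod 24). Write r = 24j + 3. Then (24j + 3)³ = 13824j³ + 5184j² + 648j + 27 = 24(576j³ + 216j² + 27j + 1) + 3, so r³ ≡ 3 (mod 24).

(⟸) Conversely, suppose r³ ≡ 3 (mod 24). The only residue r in {0, …, 23} with r³ ≡ 3 (mod 24) is r = 3, so r ≡ 3 (mod 24).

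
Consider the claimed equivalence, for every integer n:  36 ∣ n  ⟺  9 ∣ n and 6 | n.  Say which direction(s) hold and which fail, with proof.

Only the forward implication holds.

Forward direction. If 36 ∣ n, write n = 36q. Since 36 = 4·9, n = 9·(4q), so 9 ∣ n; and since 36 = 6·6, n = 6·(6q), so 6 ∣ n.

Converse. This fails: take n = 18. Both 9 ∣ 18 and 6 ∣ 18, yet 18 is not a multiple of 36 (since 18 = 0·36 + 18), so 36 ∤ 18.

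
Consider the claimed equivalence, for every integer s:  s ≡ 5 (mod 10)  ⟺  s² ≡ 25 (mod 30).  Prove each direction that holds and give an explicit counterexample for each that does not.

(⇒) fails; (⇐) holds.

Forward direction. This fails: take s = 15. Then 15 ≡ 5 (mod 10), but 15² = 225 ≡ 15 (mod 30), not 25.

Converse. The residues r modulo 30 with r² ≡ 25 (mod 30) are exactly {5, 25}, and each is ≡ 5 (mod 10).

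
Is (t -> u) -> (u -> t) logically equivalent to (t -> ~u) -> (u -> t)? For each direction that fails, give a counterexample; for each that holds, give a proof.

Both implications hold.

Forward direction. Assume the antecedent. If t is true, (t -> ~u) -> (u -> t) reduces to true regardless of the other variables. If t is false, the antecedent forces (t = F, u = F), and (t -> ~u) -> (u -> t) holds there. Either way (t -> ~u) -> (u -> t) holds.

Converse. Assume the antecedent. If t is true, (t -> u) -> (u -> t) reduces to true regardless of the other variables. If t is false, the antecedent forces (t = F, u = F), and (t -> u) -> (u -> t) holds there. Either way (t -> u) -> (u -> t) holds.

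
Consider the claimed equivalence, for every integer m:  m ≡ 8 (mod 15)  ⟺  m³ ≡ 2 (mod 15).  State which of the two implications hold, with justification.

[⇐] Suppose m³ ≡ 2 (mod 15). The only residue r in {0, …, 14} with r³ ≡ 2 (mod 15) is r = 8, so m ≡ 8 (mod 15).

[⇒] Suppose m ≡ 8 (mod 15). Write m = 15j + 8. Then (15j + 8)³ = 3375j³ + 5400j² + 2880j + 512 = 15(225j³ + 360j² + 192j + 34) + 2, so m³ ≡ 2 (mod 15).

Both directions hold; the statement is true.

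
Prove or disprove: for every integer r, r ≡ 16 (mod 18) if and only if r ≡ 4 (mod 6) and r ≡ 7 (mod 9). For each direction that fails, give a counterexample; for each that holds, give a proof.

Both directions hold.

[⇒] Suppose r ≡ 16 (mod 18); write r = 18j + 16. Since 6 ∣ 18, reducing mod 6 gives r ≡ 16 ≡ 4 (mod 6); since 9 ∣ 18, reducing mod 9 gives r ≡ 16 ≡ 7 (mod 9).

[⇐] Conversely, if r ≡ 4 (mod 6) and r ≡ 7 (mod 9), then by the Chinese remainder theorem r ≡ 16 (mod 18). This is exactly r ≡ 16 (mod 18).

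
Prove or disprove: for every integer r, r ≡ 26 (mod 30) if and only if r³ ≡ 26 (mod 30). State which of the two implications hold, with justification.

Both directions hold; the statement is true.

(→) Suppose r ≡ 26 (mod 30). Write r = 30j + 26. Then (30j + 26)³ = 27000j³ + 70200j² + 60840j + 17576 = 30(900j³ + 2340j² + 2028j + 585) + 26, so r³ ≡ 26 (mod 30).

(←) Conversely, suppose r³ ≡ 26 (mod 30). The only residue r in {0, …, 29} with r³ ≡ 26 (mod 30) is r = 26, so r ≡ 26 (mod 30).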